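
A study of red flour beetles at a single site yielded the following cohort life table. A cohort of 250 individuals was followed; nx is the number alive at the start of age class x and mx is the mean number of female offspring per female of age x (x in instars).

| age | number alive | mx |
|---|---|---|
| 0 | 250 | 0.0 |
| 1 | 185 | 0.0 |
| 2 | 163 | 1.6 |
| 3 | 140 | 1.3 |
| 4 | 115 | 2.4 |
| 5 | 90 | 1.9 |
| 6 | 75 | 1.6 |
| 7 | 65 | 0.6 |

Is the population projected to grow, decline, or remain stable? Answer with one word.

lx = nx/n0 = nx/250: 1, 0.74, 0.652, 0.56, 0.46, 0.36, 0.3, 0.26
R0 = Σ lx·mx = 0 + 0 + 1.0432 + 0.728 + 1.104 + 0.684 + 0.48 + 0.156 = 4.1952
R0 > 1, so the population is growing.

growing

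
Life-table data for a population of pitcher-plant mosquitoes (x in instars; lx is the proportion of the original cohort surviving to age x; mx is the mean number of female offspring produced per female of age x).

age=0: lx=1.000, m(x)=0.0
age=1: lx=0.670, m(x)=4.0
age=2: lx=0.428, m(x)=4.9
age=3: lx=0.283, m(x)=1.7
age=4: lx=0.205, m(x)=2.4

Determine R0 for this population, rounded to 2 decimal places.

5.75

lx·mx by age: 0, 2.68, 2.0972, 0.4811, 0.492
R0 = Σ lx·mx = 5.7503 → 5.75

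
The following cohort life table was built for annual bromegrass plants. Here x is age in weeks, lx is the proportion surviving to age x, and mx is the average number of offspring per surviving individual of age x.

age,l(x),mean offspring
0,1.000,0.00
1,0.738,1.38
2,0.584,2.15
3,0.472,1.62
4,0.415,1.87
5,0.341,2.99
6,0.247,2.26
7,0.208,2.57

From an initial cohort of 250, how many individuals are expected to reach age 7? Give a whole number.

Expected survivors = N0 · l_7 = 250 × 0.208 = 52 → 52

52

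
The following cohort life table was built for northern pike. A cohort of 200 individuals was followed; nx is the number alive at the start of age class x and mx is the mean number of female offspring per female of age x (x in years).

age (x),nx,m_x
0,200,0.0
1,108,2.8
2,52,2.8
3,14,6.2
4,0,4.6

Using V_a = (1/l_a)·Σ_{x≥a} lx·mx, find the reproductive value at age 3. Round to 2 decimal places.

6.20

lx = nx/n0 = nx/200: 1, 0.54, 0.26, 0.07, 0
lx·mx for x ≥ 3: 0.434, 0 → sum = 0.434
V_3 = 0.434 / l_3 = 0.434 / 0.07 = 6.2 → 6.20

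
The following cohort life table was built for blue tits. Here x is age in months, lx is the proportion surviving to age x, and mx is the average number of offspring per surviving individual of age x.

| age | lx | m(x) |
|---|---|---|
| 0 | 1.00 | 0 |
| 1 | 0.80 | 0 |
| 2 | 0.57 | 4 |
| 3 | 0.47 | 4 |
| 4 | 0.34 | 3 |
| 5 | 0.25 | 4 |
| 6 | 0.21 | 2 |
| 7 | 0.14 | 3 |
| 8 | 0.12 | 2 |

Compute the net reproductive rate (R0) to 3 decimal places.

7.260

lx·mx by age: 0, 0, 2.28, 1.88, 1.02, 1, 0.42, 0.42, 0.24
R0 = Σ lx·mx = 7.26 → 7.260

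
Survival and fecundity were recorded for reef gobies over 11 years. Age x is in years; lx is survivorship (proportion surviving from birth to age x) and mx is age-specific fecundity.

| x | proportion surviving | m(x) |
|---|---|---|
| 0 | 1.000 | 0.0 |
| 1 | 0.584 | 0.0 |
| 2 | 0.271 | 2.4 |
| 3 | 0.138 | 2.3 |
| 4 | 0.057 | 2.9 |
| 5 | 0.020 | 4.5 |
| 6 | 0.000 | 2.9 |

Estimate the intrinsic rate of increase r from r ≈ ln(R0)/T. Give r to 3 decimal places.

R0 = Σ lx·mx = 0 + 0 + 0.6504 + 0.3174 + 0.1653 + 0.09 + 0 = 1.2231
Σ x·lx·mx = 3.3642; T = 3.3642/1.2231 = 2.75055…
r ≈ ln(R0)/T = ln(1.2231)/2.75055… = 0.07322… → 0.073

0.073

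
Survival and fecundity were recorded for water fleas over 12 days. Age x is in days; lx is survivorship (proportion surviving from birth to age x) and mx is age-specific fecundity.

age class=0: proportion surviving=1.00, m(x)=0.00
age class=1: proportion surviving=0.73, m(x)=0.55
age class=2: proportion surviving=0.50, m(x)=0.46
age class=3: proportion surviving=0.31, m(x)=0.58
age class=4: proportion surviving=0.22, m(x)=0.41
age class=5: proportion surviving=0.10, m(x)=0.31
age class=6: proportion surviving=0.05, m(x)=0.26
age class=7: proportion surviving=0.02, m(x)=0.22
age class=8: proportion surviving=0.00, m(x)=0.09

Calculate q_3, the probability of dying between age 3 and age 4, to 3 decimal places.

0.290

q_3 = (l_3 − l_4) / l_3 = (0.31 − 0.22) / 0.31
     = 0.09 / 0.31 = 0.290323… → 0.290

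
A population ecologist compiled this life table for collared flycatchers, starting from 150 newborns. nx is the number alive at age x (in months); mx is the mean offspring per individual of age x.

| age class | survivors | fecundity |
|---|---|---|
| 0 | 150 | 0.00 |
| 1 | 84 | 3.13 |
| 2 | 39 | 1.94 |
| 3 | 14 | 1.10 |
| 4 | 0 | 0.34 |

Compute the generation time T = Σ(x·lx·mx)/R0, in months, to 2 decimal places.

1.30

lx = nx/n0 = nx/150: 1, 0.56, 0.26, 0.09333…, 0
lx·mx: 0, 1.7528, 0.5044, 0.102667…, 0 → R0 = 2.359867…
x·lx·mx: 0, 1.7528, 1.0088, 0.308…, 0 → Σ = 3.0696…
T = 3.0696… / 2.359867… = 1.300751… → 1.30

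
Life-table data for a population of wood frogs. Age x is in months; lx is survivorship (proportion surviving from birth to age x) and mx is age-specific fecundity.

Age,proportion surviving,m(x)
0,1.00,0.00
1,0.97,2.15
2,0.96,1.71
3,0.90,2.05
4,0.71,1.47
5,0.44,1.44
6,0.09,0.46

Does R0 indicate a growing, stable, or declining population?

growing

R0 = Σ lx·mx = 0 + 2.0855 + 1.6416 + 1.845 + 1.0437 + 0.6336 + 0.0414 = 7.2908
R0 > 1, so the population is growing.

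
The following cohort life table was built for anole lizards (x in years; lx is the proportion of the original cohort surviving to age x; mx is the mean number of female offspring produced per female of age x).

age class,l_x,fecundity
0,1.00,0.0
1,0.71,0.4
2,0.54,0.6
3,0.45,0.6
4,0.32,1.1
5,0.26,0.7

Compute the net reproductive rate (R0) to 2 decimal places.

1.41

lx·mx by age: 0, 0.284, 0.324, 0.27, 0.352, 0.182
R0 = Σ lx·mx = 1.412 → 1.41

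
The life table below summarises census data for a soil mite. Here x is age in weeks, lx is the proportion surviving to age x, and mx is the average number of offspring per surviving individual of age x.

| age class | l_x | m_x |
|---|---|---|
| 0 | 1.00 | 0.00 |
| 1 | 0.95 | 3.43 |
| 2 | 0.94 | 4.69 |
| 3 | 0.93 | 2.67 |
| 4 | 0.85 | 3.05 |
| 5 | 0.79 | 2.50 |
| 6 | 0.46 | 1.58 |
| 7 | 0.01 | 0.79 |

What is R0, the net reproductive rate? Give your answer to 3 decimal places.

15.452

lx·mx by age: 0, 3.2585, 4.4086, 2.4831, 2.5925, 1.975, 0.7268, 0.0079
R0 = Σ lx·mx = 15.4524 → 15.452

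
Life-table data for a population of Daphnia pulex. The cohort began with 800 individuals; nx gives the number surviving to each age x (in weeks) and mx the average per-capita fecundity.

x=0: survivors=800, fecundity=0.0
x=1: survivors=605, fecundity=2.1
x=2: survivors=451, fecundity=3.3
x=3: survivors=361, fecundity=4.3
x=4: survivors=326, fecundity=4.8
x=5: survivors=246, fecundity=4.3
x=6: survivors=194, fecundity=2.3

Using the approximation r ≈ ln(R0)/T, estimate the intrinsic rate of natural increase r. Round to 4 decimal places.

lx = nx/n0 = nx/800: 1, 0.75625, 0.56375, 0.45125, 0.4075, 0.3075, 0.2425
R0 = Σ lx·mx = 0 + 1.58813… + 1.86038… + 1.94038… + 1.956 + 1.32225 + 0.55775 = 9.224875
Σ x·lx·mx = 28.91175; T = 28.91175/9.224875 = 3.13411…
r ≈ ln(R0)/T = ln(9.224875)/3.13411… = 0.708943… → 0.7089

0.7089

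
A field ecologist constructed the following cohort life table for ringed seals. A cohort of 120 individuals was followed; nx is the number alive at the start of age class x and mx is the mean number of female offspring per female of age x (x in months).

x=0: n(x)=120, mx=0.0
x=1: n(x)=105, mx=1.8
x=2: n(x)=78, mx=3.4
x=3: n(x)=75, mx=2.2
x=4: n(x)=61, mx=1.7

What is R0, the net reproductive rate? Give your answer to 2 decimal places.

lx = nx/n0 = nx/120: 1, 0.875, 0.65, 0.625, 0.50833…
lx·mx by age: 0, 1.575, 2.21, 1.375, 0.864167…
R0 = Σ lx·mx = 6.024167… → 6.02

6.02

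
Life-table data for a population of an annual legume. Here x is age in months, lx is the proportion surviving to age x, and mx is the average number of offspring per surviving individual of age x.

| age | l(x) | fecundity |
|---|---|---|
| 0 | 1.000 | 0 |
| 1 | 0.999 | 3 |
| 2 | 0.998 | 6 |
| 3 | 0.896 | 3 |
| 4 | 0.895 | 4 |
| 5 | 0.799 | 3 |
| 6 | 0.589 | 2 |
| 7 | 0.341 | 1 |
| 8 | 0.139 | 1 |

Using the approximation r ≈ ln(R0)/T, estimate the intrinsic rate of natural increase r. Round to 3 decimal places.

0.954

R0 = Σ lx·mx = 0 + 2.997 + 5.988 + 2.688 + 3.58 + 2.397 + 1.178 + 0.341 + 0.139 = 19.308
Σ x·lx·mx = 59.909; T = 59.909/19.308 = 3.10281…
r ≈ ln(R0)/T = ln(19.308)/3.10281… = 0.95414… → 0.954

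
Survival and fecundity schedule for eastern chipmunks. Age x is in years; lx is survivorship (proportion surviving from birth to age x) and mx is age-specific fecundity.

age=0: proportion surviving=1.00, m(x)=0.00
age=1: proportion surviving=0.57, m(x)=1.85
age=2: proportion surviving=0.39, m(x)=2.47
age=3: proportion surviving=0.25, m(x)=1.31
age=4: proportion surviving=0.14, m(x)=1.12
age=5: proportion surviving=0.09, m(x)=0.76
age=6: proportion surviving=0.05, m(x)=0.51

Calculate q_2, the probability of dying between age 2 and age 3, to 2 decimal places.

q_2 = (l_2 − l_3) / l_2 = (0.39 − 0.25) / 0.39
     = 0.14 / 0.39 = 0.358974… → 0.36

0.36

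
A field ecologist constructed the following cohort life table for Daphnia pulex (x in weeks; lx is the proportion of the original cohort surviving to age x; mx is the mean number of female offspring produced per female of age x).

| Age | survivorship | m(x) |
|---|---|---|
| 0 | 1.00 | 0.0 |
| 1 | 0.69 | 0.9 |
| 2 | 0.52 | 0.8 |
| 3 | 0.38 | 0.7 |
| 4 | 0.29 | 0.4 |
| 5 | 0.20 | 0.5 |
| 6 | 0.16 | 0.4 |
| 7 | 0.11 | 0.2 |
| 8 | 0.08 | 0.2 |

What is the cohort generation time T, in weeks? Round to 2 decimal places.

2.39

lx·mx: 0, 0.621, 0.416, 0.266, 0.116, 0.1, 0.064, 0.022, 0.016 → R0 = 1.621
x·lx·mx: 0, 0.621, 0.832, 0.798, 0.464, 0.5, 0.384, 0.154, 0.128 → Σ = 3.881
T = 3.881 / 1.621 = 2.394201… → 2.39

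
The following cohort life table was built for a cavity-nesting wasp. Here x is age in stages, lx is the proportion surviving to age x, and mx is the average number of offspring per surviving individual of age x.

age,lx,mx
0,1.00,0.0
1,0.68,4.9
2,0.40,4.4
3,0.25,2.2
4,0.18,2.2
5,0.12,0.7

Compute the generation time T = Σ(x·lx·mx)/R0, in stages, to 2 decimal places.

1.72

lx·mx: 0, 3.332, 1.76, 0.55, 0.396, 0.084 → R0 = 6.122
x·lx·mx: 0, 3.332, 3.52, 1.65, 1.584, 0.42 → Σ = 10.506
T = 10.506 / 6.122 = 1.716106… → 1.72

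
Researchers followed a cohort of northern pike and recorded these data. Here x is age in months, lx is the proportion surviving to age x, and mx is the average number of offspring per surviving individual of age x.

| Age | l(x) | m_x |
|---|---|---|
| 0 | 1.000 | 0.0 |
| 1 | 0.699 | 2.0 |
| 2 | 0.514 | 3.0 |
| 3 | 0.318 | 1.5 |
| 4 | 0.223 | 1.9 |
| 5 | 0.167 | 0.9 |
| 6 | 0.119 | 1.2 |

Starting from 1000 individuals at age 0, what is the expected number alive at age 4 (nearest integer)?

Expected survivors = N0 · l_4 = 1000 × 0.223 = 223 → 223

223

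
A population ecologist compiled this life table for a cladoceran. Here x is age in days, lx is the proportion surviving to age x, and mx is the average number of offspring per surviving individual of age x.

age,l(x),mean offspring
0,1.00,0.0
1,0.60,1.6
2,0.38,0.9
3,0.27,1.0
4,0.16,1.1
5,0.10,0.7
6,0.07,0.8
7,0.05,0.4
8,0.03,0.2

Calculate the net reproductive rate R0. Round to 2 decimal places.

lx·mx by age: 0, 0.96, 0.342, 0.27, 0.176, 0.07, 0.056, 0.02, 0.006
R0 = Σ lx·mx = 1.9 → 1.90

1.90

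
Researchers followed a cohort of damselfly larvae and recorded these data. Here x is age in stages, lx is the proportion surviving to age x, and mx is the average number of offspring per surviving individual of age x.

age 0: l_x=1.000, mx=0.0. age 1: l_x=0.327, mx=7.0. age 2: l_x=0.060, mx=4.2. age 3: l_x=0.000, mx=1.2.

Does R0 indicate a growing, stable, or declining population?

R0 = Σ lx·mx = 0 + 2.289 + 0.252 + 0 = 2.541
R0 > 1, so the population is growing.

growing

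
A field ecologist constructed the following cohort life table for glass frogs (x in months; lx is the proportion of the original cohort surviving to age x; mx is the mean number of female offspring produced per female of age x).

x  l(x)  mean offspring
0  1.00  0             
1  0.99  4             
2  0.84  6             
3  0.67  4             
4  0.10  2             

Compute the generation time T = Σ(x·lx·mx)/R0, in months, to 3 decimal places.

1.926

lx·mx: 0, 3.96, 5.04, 2.68, 0.2 → R0 = 11.88
x·lx·mx: 0, 3.96, 10.08, 8.04, 0.8 → Σ = 22.88
T = 22.88 / 11.88 = 1.925926… → 1.926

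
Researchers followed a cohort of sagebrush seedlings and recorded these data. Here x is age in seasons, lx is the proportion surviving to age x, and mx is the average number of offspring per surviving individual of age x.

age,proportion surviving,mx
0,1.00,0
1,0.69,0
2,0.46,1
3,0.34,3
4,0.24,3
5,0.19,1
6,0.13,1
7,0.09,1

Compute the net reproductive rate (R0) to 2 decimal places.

2.61

lx·mx by age: 0, 0, 0.46, 1.02, 0.72, 0.19, 0.13, 0.09
R0 = Σ lx·mx = 2.61 → 2.61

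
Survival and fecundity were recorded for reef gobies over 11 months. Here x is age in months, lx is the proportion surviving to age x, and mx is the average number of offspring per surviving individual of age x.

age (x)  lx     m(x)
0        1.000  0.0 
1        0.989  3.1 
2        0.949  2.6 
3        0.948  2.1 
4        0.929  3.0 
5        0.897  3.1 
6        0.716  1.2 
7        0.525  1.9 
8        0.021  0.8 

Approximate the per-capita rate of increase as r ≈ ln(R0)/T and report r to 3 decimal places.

0.789

R0 = Σ lx·mx = 0 + 3.0659 + 2.4674 + 1.9908 + 2.787 + 2.7807 + 0.8592 + 0.9975 + 0.0168 = 14.9653
Σ x·lx·mx = 51.2967; T = 51.2967/14.9653 = 3.42771…
r ≈ ln(R0)/T = ln(14.9653)/3.42771… = 0.78937… → 0.789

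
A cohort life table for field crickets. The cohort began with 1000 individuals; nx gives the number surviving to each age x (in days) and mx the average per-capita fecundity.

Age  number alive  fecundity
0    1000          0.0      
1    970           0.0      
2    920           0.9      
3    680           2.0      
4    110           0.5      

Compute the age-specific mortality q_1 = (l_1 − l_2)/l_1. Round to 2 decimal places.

0.05

lx = nx/n0 = nx/1000: 1, 0.97, 0.92, 0.68, 0.11
q_1 = (l_1 − l_2) / l_1 = (0.97 − 0.92) / 0.97
     = 0.05 / 0.97 = 0.051546… → 0.05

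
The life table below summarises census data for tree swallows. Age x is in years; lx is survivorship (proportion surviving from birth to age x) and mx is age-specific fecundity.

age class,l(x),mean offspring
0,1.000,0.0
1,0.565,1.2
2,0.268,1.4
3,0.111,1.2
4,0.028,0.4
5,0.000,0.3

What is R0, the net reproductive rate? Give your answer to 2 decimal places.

1.20

lx·mx by age: 0, 0.678, 0.3752, 0.1332, 0.0112, 0
R0 = Σ lx·mx = 1.1976 → 1.20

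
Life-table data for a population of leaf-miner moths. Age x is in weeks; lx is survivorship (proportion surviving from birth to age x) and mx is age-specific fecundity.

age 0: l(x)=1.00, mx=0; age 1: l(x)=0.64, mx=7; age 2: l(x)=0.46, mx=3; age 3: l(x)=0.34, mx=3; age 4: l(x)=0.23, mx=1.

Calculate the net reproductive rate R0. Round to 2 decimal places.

lx·mx by age: 0, 4.48, 1.38, 1.02, 0.23
R0 = Σ lx·mx = 7.11 → 7.11

7.11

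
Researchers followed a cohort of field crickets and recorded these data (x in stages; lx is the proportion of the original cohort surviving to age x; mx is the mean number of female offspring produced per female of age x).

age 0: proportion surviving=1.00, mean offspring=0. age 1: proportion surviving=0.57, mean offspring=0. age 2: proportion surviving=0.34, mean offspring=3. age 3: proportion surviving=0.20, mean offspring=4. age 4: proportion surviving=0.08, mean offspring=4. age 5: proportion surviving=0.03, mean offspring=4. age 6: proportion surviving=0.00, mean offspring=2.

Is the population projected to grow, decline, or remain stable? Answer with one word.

R0 = Σ lx·mx = 0 + 0 + 1.02 + 0.8 + 0.32 + 0.12 + 0 = 2.26
R0 > 1, so the population is growing.

growing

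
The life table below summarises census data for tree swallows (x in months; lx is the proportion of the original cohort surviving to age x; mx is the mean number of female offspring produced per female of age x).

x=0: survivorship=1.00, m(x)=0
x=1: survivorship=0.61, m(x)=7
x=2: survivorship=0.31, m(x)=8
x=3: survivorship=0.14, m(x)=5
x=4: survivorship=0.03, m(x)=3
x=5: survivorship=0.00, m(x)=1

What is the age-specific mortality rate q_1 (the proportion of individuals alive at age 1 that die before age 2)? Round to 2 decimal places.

0.49

q_1 = (l_1 − l_2) / l_1 = (0.61 − 0.31) / 0.61
     = 0.3 / 0.61 = 0.491803… → 0.49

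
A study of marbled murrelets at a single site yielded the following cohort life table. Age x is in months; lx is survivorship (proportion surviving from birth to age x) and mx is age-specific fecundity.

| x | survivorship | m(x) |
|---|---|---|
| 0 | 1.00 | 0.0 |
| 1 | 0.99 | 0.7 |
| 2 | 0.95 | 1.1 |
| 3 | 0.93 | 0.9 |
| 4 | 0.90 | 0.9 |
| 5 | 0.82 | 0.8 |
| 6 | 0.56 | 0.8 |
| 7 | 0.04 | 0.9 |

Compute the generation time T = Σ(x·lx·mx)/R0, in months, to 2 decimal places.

3.26

lx·mx: 0, 0.693, 1.045, 0.837, 0.81, 0.656, 0.448, 0.036 → R0 = 4.525
x·lx·mx: 0, 0.693, 2.09, 2.511, 3.24, 3.28, 2.688, 0.252 → Σ = 14.754
T = 14.754 / 4.525 = 3.260552… → 3.26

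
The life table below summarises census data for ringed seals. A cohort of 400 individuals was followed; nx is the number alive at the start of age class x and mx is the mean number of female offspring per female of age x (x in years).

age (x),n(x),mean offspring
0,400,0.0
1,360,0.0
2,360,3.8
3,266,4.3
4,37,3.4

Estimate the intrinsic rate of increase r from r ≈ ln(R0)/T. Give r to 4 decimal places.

0.7458

lx = nx/n0 = nx/400: 1, 0.9, 0.9, 0.665, 0.0925
R0 = Σ lx·mx = 0 + 0 + 3.42 + 2.8595 + 0.3145 = 6.594
Σ x·lx·mx = 16.6765; T = 16.6765/6.594 = 2.52904…
r ≈ ln(R0)/T = ln(6.594)/2.52904… = 0.7458… → 0.7458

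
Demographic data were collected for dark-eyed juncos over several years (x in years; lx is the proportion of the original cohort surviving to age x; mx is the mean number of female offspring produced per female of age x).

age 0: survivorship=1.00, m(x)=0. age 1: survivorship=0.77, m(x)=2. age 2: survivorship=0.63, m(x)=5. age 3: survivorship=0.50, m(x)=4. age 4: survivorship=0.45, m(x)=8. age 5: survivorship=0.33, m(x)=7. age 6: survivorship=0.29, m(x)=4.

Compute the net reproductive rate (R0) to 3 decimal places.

lx·mx by age: 0, 1.54, 3.15, 2, 3.6, 2.31, 1.16
R0 = Σ lx·mx = 13.76 → 13.760

13.760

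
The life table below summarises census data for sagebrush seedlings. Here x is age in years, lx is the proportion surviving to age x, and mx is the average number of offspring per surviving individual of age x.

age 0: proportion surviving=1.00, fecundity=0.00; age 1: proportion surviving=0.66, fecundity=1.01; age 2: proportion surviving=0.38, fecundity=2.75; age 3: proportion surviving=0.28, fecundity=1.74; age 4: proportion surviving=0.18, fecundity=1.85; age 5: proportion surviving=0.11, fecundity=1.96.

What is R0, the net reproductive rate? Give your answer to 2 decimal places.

lx·mx by age: 0, 0.6666, 1.045, 0.4872, 0.333, 0.2156
R0 = Σ lx·mx = 2.7474 → 2.75

2.75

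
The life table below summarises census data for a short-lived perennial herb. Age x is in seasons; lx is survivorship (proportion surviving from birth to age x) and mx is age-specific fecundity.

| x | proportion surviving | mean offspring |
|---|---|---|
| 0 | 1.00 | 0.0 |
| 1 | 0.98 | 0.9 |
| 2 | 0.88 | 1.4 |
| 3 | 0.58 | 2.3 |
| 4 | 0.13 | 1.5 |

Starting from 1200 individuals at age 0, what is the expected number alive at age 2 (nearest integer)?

Expected survivors = N0 · l_2 = 1200 × 0.88 = 1056 → 1056

1056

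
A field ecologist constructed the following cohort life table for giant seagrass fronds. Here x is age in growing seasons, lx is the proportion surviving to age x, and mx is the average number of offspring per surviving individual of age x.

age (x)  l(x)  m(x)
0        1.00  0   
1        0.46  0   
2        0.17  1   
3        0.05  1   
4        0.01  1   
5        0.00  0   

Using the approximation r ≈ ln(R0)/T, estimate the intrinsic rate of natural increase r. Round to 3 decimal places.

R0 = Σ lx·mx = 0 + 0 + 0.17 + 0.05 + 0.01 + 0 = 0.23
Σ x·lx·mx = 0.53; T = 0.53/0.23 = 2.30435…
r ≈ ln(R0)/T = ln(0.23)/2.30435… = -0.63778… → -0.638

-0.638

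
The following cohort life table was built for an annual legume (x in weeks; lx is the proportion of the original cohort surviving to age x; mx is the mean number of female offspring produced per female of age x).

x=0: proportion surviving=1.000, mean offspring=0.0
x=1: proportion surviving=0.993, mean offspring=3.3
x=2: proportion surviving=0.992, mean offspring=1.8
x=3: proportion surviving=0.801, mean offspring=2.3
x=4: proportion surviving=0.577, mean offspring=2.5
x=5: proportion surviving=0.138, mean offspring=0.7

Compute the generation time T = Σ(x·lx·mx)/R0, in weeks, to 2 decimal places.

2.21

lx·mx: 0, 3.2769, 1.7856, 1.8423, 1.4425, 0.0966 → R0 = 8.4439
x·lx·mx: 0, 3.2769, 3.5712, 5.5269, 5.77, 0.483 → Σ = 18.628
T = 18.628 / 8.4439 = 2.20609… → 2.21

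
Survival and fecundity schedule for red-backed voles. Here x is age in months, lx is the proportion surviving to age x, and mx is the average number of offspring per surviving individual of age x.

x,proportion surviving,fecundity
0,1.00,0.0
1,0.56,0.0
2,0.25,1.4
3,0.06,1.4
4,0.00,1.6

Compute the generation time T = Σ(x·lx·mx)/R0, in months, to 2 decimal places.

lx·mx: 0, 0, 0.35, 0.084, 0 → R0 = 0.434
x·lx·mx: 0, 0, 0.7, 0.252, 0 → Σ = 0.952
T = 0.952 / 0.434 = 2.193548… → 2.19

2.19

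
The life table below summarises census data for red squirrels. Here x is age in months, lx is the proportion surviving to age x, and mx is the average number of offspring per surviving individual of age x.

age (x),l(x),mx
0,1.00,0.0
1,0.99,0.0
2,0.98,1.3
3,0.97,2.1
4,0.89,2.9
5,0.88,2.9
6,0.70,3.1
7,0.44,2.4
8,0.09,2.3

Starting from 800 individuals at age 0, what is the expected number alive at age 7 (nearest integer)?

Expected survivors = N0 · l_7 = 800 × 0.44 = 352 → 352

352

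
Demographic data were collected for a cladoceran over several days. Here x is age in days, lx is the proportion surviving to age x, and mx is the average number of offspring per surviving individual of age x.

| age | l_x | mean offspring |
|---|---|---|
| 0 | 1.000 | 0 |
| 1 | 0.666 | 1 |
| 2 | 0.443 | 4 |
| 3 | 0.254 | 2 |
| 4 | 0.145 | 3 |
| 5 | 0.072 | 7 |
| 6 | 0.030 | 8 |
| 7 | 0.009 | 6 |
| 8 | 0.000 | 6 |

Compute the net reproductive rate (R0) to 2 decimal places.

4.18

lx·mx by age: 0, 0.666, 1.772, 0.508, 0.435, 0.504, 0.24, 0.054, 0
R0 = Σ lx·mx = 4.179 → 4.18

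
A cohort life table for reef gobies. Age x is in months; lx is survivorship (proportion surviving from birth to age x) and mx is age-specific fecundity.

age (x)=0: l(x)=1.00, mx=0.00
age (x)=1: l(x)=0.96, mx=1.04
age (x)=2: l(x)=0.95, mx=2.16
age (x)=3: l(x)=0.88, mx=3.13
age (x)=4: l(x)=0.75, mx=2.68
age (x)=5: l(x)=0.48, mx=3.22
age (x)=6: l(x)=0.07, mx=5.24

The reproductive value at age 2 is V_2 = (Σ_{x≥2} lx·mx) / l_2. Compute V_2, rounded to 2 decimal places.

lx·mx for x ≥ 2: 2.052, 2.7544, 2.01, 1.5456, 0.3668 → sum = 8.7288
V_2 = 8.7288 / l_2 = 8.7288 / 0.95 = 9.188211… → 9.19

9.19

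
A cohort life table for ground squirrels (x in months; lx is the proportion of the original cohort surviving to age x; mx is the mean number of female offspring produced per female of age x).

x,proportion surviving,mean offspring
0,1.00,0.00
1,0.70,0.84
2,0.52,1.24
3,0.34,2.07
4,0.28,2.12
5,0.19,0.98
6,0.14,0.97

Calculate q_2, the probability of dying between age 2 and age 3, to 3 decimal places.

0.346

q_2 = (l_2 − l_3) / l_2 = (0.52 − 0.34) / 0.52
     = 0.18 / 0.52 = 0.346154… → 0.346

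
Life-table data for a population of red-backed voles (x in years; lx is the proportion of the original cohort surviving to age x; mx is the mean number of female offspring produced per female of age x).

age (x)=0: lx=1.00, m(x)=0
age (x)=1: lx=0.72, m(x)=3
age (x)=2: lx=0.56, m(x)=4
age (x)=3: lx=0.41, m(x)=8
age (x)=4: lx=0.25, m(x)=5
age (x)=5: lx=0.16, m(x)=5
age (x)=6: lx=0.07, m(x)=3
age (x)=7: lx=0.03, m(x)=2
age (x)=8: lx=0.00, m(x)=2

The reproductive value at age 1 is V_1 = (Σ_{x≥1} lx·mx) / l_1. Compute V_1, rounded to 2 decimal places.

lx·mx for x ≥ 1: 2.16, 2.24, 3.28, 1.25, 0.8, 0.21, 0.06, 0 → sum = 10
V_1 = 10 / l_1 = 10 / 0.72 = 13.888889… → 13.89

13.89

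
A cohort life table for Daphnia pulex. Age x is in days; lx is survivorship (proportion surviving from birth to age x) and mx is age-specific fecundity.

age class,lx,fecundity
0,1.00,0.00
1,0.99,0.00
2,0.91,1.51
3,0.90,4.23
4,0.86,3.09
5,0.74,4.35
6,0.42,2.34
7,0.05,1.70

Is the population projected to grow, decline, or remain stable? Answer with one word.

R0 = Σ lx·mx = 0 + 0 + 1.3741 + 3.807 + 2.6574 + 3.219 + 0.9828 + 0.085 = 12.1253
R0 > 1, so the population is growing.

growing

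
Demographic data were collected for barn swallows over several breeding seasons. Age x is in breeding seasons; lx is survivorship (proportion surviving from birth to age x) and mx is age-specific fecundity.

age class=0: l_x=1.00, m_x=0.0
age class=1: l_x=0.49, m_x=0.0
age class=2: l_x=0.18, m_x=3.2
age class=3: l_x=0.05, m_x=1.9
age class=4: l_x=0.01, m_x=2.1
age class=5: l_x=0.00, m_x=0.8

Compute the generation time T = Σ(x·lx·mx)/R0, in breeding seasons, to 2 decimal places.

lx·mx: 0, 0, 0.576, 0.095, 0.021, 0 → R0 = 0.692
x·lx·mx: 0, 0, 1.152, 0.285, 0.084, 0 → Σ = 1.521
T = 1.521 / 0.692 = 2.197977… → 2.20

2.20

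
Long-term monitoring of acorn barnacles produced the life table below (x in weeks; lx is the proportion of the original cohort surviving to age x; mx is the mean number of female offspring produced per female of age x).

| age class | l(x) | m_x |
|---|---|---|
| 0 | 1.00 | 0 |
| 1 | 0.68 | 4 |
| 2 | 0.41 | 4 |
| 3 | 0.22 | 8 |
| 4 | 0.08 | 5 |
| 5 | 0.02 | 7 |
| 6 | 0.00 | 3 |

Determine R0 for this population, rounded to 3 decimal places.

lx·mx by age: 0, 2.72, 1.64, 1.76, 0.4, 0.14, 0
R0 = Σ lx·mx = 6.66 → 6.660

6.660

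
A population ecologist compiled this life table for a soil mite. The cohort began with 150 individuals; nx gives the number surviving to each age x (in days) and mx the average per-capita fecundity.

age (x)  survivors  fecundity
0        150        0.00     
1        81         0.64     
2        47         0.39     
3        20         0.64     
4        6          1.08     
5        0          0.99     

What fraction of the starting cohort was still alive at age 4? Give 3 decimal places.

0.040

l_4 = n_4/n_0 = 6/150 = 0.04 → 0.040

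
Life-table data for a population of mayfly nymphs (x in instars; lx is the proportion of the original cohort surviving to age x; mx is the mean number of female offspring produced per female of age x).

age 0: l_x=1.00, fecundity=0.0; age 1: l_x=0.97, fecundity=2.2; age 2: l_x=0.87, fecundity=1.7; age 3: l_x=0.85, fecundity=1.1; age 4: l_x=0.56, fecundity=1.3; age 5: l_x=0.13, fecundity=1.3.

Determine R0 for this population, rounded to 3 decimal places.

5.445

lx·mx by age: 0, 2.134, 1.479, 0.935, 0.728, 0.169
R0 = Σ lx·mx = 5.445 → 5.445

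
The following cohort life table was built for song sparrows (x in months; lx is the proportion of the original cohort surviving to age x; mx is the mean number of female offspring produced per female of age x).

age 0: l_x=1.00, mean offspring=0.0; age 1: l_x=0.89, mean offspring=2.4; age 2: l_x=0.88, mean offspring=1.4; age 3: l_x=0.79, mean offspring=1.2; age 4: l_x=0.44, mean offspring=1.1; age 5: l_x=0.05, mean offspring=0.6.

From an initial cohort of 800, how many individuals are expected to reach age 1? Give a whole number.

Expected survivors = N0 · l_1 = 800 × 0.89 = 712 → 712

712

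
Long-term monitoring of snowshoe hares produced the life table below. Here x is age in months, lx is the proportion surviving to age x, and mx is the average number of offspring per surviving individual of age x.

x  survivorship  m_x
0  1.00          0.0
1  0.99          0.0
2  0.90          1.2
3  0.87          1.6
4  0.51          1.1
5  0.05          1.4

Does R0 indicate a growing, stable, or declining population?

growing

R0 = Σ lx·mx = 0 + 0 + 1.08 + 1.392 + 0.561 + 0.07 = 3.103
R0 > 1, so the population is growing.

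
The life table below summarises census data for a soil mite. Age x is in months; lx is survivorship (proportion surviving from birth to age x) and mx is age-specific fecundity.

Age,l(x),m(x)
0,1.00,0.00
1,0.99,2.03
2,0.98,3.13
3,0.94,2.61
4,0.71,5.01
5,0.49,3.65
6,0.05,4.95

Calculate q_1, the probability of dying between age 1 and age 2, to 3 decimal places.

0.010

q_1 = (l_1 − l_2) / l_1 = (0.99 − 0.98) / 0.99
     = 0.01 / 0.99 = 0.010101… → 0.010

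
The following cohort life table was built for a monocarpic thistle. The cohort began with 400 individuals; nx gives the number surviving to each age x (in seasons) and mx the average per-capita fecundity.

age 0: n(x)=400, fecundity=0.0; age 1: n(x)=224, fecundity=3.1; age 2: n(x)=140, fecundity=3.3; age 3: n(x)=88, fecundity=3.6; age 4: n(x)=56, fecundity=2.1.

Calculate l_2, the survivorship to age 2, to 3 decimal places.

l_2 = n_2/n_0 = 140/400 = 0.35 → 0.350

0.350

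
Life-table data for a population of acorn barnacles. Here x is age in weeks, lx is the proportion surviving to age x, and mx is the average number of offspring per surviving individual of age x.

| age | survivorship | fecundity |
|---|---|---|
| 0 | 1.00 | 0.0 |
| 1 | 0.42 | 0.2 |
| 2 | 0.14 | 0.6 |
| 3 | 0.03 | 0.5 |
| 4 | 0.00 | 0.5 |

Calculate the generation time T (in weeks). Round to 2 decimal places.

1.62

lx·mx: 0, 0.084, 0.084, 0.015, 0 → R0 = 0.183
x·lx·mx: 0, 0.084, 0.168, 0.045, 0 → Σ = 0.297
T = 0.297 / 0.183 = 1.622951… → 1.62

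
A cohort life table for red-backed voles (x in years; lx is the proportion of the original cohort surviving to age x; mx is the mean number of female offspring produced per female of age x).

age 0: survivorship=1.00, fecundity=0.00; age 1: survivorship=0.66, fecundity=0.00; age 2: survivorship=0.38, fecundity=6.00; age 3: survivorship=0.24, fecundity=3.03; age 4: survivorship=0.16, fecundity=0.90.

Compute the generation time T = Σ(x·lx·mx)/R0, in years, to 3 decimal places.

2.322

lx·mx: 0, 0, 2.28, 0.7272, 0.144 → R0 = 3.1512
x·lx·mx: 0, 0, 4.56, 2.1816, 0.576 → Σ = 7.3176
T = 7.3176 / 3.1512 = 2.322163… → 2.322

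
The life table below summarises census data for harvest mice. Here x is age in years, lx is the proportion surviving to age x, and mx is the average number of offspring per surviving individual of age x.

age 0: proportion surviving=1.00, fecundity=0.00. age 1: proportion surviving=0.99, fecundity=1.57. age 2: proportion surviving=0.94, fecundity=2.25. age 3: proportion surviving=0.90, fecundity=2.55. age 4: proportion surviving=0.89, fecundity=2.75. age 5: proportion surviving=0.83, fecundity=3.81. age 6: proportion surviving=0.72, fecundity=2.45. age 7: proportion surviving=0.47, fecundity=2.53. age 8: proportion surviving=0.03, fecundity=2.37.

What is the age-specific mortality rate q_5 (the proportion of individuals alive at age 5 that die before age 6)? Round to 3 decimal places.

0.133

q_5 = (l_5 − l_6) / l_5 = (0.83 − 0.72) / 0.83
     = 0.11 / 0.83 = 0.13253… → 0.133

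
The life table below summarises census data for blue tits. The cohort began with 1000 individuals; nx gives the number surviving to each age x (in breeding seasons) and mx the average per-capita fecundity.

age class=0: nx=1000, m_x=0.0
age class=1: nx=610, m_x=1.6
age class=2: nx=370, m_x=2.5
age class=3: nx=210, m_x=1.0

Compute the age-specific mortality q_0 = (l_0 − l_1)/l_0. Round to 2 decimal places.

0.39

lx = nx/n0 = nx/1000: 1, 0.61, 0.37, 0.21
q_0 = (l_0 − l_1) / l_0 = (1 − 0.61) / 1
     = 0.39 / 1 = 0.39 → 0.39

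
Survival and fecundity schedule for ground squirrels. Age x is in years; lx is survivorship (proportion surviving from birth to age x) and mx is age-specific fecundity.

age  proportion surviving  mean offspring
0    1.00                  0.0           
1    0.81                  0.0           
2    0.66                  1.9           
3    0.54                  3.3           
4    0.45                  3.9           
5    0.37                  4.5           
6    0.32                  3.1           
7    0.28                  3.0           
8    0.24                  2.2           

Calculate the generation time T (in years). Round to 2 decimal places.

4.45

lx·mx: 0, 0, 1.254, 1.782, 1.755, 1.665, 0.992, 0.84, 0.528 → R0 = 8.816
x·lx·mx: 0, 0, 2.508, 5.346, 7.02, 8.325, 5.952, 5.88, 4.224 → Σ = 39.255
T = 39.255 / 8.816 = 4.4527… → 4.45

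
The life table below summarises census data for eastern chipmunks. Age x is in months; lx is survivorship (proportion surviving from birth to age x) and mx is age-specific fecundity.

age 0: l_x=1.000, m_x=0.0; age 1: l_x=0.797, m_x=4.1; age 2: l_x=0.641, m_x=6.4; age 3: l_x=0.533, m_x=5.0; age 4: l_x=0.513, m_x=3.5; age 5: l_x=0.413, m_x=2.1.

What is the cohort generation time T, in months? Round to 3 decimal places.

2.440

lx·mx: 0, 3.2677, 4.1024, 2.665, 1.7955, 0.8673 → R0 = 12.6979
x·lx·mx: 0, 3.2677, 8.2048, 7.995, 7.182, 4.3365 → Σ = 30.986
T = 30.986 / 12.6979 = 2.440246… → 2.440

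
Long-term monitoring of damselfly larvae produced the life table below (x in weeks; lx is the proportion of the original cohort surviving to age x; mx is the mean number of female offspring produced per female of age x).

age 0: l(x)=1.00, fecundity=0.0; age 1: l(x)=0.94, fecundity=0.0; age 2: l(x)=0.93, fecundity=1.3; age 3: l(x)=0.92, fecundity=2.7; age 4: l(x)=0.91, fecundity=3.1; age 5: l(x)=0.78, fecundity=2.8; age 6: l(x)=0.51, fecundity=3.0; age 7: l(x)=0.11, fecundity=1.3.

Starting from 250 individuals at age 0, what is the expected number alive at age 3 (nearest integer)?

230

Expected survivors = N0 · l_3 = 250 × 0.92 = 230 → 230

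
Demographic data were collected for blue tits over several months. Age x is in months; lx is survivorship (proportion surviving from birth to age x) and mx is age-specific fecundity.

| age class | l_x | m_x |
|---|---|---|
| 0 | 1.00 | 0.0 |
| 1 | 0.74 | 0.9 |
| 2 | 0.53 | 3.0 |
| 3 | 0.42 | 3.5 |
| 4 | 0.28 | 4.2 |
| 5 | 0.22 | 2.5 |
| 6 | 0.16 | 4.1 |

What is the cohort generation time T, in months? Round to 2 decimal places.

3.22

lx·mx: 0, 0.666, 1.59, 1.47, 1.176, 0.55, 0.656 → R0 = 6.108
x·lx·mx: 0, 0.666, 3.18, 4.41, 4.704, 2.75, 3.936 → Σ = 19.646
T = 19.646 / 6.108 = 3.216437… → 3.22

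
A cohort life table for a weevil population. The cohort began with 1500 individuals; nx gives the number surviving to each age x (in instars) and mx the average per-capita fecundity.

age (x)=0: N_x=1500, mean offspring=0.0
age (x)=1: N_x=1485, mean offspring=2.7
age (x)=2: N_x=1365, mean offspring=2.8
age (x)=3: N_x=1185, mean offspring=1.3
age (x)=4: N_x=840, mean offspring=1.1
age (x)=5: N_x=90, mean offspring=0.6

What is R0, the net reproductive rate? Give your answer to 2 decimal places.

6.90

lx = nx/n0 = nx/1500: 1, 0.99, 0.91, 0.79, 0.56, 0.06
lx·mx by age: 0, 2.673, 2.548, 1.027, 0.616, 0.036
R0 = Σ lx·mx = 6.9 → 6.90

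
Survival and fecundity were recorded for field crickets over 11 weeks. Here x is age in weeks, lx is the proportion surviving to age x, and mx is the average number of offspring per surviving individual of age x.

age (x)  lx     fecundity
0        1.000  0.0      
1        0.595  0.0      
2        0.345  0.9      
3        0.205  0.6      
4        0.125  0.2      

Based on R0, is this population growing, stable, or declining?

R0 = Σ lx·mx = 0 + 0 + 0.3105 + 0.123 + 0.025 = 0.4585
R0 < 1, so the population is declining.

declining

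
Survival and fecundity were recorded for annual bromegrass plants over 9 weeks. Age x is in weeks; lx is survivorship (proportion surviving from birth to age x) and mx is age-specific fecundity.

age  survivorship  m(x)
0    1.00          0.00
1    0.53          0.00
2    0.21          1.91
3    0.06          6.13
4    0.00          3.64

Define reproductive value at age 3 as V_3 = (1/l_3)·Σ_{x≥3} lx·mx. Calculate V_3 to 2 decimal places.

6.13

lx·mx for x ≥ 3: 0.3678, 0 → sum = 0.3678
V_3 = 0.3678 / l_3 = 0.3678 / 0.06 = 6.13 → 6.13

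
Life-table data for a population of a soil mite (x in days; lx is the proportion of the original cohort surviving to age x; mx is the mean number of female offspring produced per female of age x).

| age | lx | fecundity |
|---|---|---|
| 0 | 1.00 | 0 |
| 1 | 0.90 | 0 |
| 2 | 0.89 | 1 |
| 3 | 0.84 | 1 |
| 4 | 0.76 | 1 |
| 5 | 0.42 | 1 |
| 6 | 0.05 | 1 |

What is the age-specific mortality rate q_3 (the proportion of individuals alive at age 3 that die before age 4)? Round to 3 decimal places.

q_3 = (l_3 − l_4) / l_3 = (0.84 − 0.76) / 0.84
     = 0.08 / 0.84 = 0.095238… → 0.095

0.095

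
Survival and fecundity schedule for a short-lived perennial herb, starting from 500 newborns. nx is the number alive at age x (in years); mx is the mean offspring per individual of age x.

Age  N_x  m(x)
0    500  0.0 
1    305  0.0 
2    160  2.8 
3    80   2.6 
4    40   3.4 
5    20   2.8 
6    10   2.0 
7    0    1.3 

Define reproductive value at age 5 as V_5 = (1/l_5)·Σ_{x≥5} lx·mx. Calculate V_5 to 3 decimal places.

3.800

lx = nx/n0 = nx/500: 1, 0.61, 0.32, 0.16, 0.08, 0.04, 0.02, 0
lx·mx for x ≥ 5: 0.112, 0.04, 0 → sum = 0.152
V_5 = 0.152 / l_5 = 0.152 / 0.04 = 3.8 → 3.800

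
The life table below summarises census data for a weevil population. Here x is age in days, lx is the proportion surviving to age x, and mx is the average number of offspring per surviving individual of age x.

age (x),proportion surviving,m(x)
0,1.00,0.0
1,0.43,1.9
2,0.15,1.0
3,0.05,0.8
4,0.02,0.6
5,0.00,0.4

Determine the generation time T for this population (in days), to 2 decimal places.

lx·mx: 0, 0.817, 0.15, 0.04, 0.012, 0 → R0 = 1.019
x·lx·mx: 0, 0.817, 0.3, 0.12, 0.048, 0 → Σ = 1.285
T = 1.285 / 1.019 = 1.26104… → 1.26

1.26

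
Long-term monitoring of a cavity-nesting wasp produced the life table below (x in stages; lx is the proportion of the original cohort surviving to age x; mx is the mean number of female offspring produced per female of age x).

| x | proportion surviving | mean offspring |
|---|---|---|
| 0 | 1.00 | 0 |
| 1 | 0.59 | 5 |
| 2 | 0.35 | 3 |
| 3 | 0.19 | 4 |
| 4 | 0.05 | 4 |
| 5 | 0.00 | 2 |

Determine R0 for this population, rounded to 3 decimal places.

4.960

lx·mx by age: 0, 2.95, 1.05, 0.76, 0.2, 0
R0 = Σ lx·mx = 4.96 → 4.960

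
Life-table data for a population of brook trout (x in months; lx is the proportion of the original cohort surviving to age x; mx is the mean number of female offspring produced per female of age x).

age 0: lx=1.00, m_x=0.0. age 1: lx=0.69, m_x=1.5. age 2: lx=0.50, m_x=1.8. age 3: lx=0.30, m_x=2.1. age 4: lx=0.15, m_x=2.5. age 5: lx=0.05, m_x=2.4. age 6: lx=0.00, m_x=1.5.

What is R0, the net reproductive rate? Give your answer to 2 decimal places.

3.06

lx·mx by age: 0, 1.035, 0.9, 0.63, 0.375, 0.12, 0
R0 = Σ lx·mx = 3.06 → 3.06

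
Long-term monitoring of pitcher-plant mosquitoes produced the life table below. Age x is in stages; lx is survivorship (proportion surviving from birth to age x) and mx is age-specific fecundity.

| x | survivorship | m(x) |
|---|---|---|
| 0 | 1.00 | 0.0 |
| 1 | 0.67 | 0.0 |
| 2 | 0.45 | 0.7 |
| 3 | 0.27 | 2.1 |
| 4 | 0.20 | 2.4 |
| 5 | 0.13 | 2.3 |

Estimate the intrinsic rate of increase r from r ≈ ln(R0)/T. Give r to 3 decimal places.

0.147

R0 = Σ lx·mx = 0 + 0 + 0.315 + 0.567 + 0.48 + 0.299 = 1.661
Σ x·lx·mx = 5.746; T = 5.746/1.661 = 3.45936…
r ≈ ln(R0)/T = ln(1.661)/3.45936… = 0.14668… → 0.147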